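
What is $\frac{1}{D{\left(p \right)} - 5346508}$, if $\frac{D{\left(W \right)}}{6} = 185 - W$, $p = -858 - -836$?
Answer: $- \frac{1}{5345266} \approx -1.8708 \cdot 10^{-7}$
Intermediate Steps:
$p = -22$ ($p = -858 + 836 = -22$)
$D{\left(W \right)} = 1110 - 6 W$ ($D{\left(W \right)} = 6 \left(185 - W\right) = 1110 - 6 W$)
$\frac{1}{D{\left(p \right)} - 5346508} = \frac{1}{\left(1110 - -132\right) - 5346508} = \frac{1}{\left(1110 + 132\right) - 5346508} = \frac{1}{1242 - 5346508} = \frac{1}{-5345266} = - \frac{1}{5345266}$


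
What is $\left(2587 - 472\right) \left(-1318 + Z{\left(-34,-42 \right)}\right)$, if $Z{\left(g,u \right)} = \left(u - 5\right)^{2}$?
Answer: $1884465$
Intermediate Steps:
$Z{\left(g,u \right)} = \left(-5 + u\right)^{2}$
$\left(2587 - 472\right) \left(-1318 + Z{\left(-34,-42 \right)}\right) = \left(2587 - 472\right) \left(-1318 + \left(-5 - 42\right)^{2}\right) = 2115 \left(-1318 + \left(-47\right)^{2}\right) = 2115 \left(-1318 + 2209\right) = 2115 \cdot 891 = 1884465$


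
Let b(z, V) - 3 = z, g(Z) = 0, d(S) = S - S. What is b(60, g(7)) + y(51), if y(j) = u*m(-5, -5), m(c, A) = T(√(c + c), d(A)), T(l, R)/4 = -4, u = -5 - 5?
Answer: 223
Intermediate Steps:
u = -10
d(S) = 0
T(l, R) = -16 (T(l, R) = 4*(-4) = -16)
m(c, A) = -16
y(j) = 160 (y(j) = -10*(-16) = 160)
b(z, V) = 3 + z
b(60, g(7)) + y(51) = (3 + 60) + 160 = 63 + 160 = 223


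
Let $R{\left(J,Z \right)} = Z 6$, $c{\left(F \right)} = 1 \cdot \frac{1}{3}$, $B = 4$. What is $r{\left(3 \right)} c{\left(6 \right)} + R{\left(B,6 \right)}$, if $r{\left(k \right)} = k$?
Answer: $37$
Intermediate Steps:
$c{\left(F \right)} = \frac{1}{3}$ ($c{\left(F \right)} = 1 \cdot \frac{1}{3} = \frac{1}{3}$)
$R{\left(J,Z \right)} = 6 Z$
$r{\left(3 \right)} c{\left(6 \right)} + R{\left(B,6 \right)} = 3 \cdot \frac{1}{3} + 6 \cdot 6 = 1 + 36 = 37$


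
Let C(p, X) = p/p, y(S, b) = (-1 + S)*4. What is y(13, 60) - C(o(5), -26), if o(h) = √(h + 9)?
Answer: 47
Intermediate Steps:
y(S, b) = -4 + 4*S
o(h) = √(9 + h)
C(p, X) = 1
y(13, 60) - C(o(5), -26) = (-4 + 4*13) - 1*1 = (-4 + 52) - 1 = 48 - 1 = 47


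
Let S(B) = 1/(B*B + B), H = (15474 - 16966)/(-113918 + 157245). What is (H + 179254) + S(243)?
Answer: 460493486114599/2568944484 ≈ 1.7925e+5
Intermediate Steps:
H = -1492/43327 ≈ -0.034436
S(B) = 1/(B + B**2) (S(B) = 1/(B**2 + B) = 1/(B + B**2))
(H + 179254) + S(243) = (-1492/43327 + 179254) + 1/(243*(1 + 243)) = 7766536566/43327 + (1/243)/244 = 7766536566/43327 + (1/243)*(1/244) = 7766536566/43327 + 1/59292 = 460493486114599/2568944484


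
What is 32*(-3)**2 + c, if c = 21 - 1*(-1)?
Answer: 310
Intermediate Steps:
c = 22 (c = 21 + 1 = 22)
32*(-3)**2 + c = 32*(-3)**2 + 22 = 32*9 + 22 = 288 + 22 = 310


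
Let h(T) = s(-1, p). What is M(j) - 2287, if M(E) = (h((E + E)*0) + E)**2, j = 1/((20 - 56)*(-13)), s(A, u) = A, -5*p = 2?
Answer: -500689799/219024 ≈ -2286.0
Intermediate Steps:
p = -2/5 (p = -1/5*2 = -2/5 ≈ -0.40000)
h(T) = -1
j = 1/468 (j = -1/13/(-36) = -1/36*(-1/13) = 1/468 ≈ 0.0021368)
M(E) = (-1 + E)**2
M(j) - 2287 = (-1 + 1/468)**2 - 2287 = (-467/468)**2 - 2287 = 218089/219024 - 2287 = -500689799/219024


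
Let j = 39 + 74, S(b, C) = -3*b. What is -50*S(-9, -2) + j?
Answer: -1237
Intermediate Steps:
j = 113
-50*S(-9, -2) + j = -(-150)*(-9) + 113 = -50*27 + 113 = -1350 + 113 = -1237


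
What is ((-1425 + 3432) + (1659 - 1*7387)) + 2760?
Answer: -961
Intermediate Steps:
((-1425 + 3432) + (1659 - 1*7387)) + 2760 = (2007 + (1659 - 7387)) + 2760 = (2007 - 5728) + 2760 = -3721 + 2760 = -961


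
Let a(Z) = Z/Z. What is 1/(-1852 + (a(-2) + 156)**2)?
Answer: 1/22797 ≈ 4.3865e-5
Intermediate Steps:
a(Z) = 1
1/(-1852 + (a(-2) + 156)**2) = 1/(-1852 + (1 + 156)**2) = 1/(-1852 + 157**2) = 1/(-1852 + 24649) = 1/22797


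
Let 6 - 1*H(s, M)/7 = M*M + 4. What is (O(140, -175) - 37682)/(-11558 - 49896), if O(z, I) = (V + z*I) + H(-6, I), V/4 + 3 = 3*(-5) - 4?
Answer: 276631/61454 ≈ 4.5014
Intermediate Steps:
H(s, M) = 14 - 7*M² (H(s, M) = 42 - 7*(M*M + 4) = 42 - 7*(M² + 4) = 42 - 7*(4 + M²) = 42 + (-28 - 7*M²) = 14 - 7*M²)
V = -88 (V = -12 + 4*(3*(-5) - 4) = -12 + 4*(-15 - 4) = -12 + 4*(-19) = -12 - 76 = -88)
O(z, I) = -74 - 7*I² + I*z (O(z, I) = (-88 + z*I) + (14 - 7*I²) = (-88 + I*z) + (14 - 7*I²) = -74 - 7*I² + I*z)
(O(140, -175) - 37682)/(-11558 - 49896) = ((-74 - 7*(-175)² - 175*140) - 37682)/(-11558 - 49896) = ((-74 - 7*30625 - 24500) - 37682)/(-61454) = ((-74 - 214375 - 24500) - 37682)*(-1/61454) = (-238949 - 37682)*(-1/61454) = -276631*(-1/61454) = 276631/61454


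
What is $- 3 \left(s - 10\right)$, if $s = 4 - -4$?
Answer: $6$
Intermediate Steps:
$s = 8$ ($s = 4 + 4 = 8$)
$- 3 \left(s - 10\right) = - 3 \left(8 - 10\right) = \left(-3\right) \left(-2\right) = 6$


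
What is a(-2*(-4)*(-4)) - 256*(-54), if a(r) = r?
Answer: 13792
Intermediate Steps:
a(-2*(-4)*(-4)) - 256*(-54) = -2*(-4)*(-4) - 256*(-54) = 8*(-4) + 13824 = -32 + 13824 = 13792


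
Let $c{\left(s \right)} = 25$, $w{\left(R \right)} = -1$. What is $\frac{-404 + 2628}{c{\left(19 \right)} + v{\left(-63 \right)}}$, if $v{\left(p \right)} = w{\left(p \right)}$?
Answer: $\frac{278}{3} \approx 92.667$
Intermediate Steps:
$v{\left(p \right)} = -1$
$\frac{-404 + 2628}{c{\left(19 \right)} + v{\left(-63 \right)}} = \frac{-404 + 2628}{25 - 1} = \frac{2224}{24} = 2224 \cdot \frac{1}{24} = \frac{278}{3}$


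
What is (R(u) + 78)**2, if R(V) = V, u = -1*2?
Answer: 5776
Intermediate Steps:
u = -2
(R(u) + 78)**2 = (-2 + 78)**2 = 76**2 = 5776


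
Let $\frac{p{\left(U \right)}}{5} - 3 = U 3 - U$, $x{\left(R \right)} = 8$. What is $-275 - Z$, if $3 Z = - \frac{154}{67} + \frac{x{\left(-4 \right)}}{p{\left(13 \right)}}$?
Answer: $- \frac{7993081}{29145} \approx -274.25$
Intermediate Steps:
$p{\left(U \right)} = 15 + 10 U$ ($p{\left(U \right)} = 15 + 5 \left(U 3 - U\right) = 15 + 5 \left(3 U - U\right) = 15 + 5 \cdot 2 U = 15 + 10 U$)
$Z = - \frac{21794}{29145}$ ($Z = \frac{- \frac{154}{67} + \frac{8}{15 + 10 \cdot 13}}{3} = \frac{\left(-154\right) \frac{1}{67} + \frac{8}{15 + 130}}{3} = \frac{- \frac{154}{67} + \frac{8}{145}}{3} = \frac{1}{3} \left(- \frac{21794}{9715}\right) = - \frac{21794}{29145} \approx -0.74778$)
$-275 - Z = -275 - - \frac{21794}{29145} = -275 + \frac{21794}{29145} = - \frac{7993081}{29145}$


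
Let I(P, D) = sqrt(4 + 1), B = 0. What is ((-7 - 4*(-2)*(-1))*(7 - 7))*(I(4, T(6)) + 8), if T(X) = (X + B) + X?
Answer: 0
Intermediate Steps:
T(X) = 2*X (T(X) = (X + 0) + X = X + X = 2*X)
I(P, D) = sqrt(5)
((-7 - 4*(-2)*(-1))*(7 - 7))*(I(4, T(6)) + 8) = ((-7 - 4*(-2)*(-1))*(7 - 7))*(sqrt(5) + 8) = ((-7 + 8*(-1))*0)*(8 + sqrt(5)) = ((-7 - 8)*0)*(8 + sqrt(5)) = (-15*0)*(8 + sqrt(5)) = 0*(8 + sqrt(5)) = 0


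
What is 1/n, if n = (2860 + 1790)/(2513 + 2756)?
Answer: 5269/4650 ≈ 1.1331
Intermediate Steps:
n = 4650/5269 ≈ 0.88252
1/n = 1/(4650/5269) = 5269/4650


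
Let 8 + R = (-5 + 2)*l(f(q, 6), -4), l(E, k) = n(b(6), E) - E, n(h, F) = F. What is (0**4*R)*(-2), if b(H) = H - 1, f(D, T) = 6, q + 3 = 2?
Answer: 0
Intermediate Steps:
q = -1 (q = -3 + 2 = -1)
b(H) = -1 + H
l(E, k) = 0 (l(E, k) = E - E = 0)
R = -8 (R = -8 + (-5 + 2)*0 = -8 - 3*0 = -8 + 0 = -8)
(0**4*R)*(-2) = (0**4*(-8))*(-2) = (0*(-8))*(-2) = 0*(-2) = 0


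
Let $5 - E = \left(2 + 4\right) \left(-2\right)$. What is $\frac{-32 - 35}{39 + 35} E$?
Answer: $- \frac{1139}{74} \approx -15.392$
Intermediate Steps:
$E = 17$ ($E = 5 - \left(2 + 4\right) \left(-2\right) = 5 - 6 \left(-2\right) = 5 - -12 = 5 + 12 = 17$)
$\frac{-32 - 35}{39 + 35} E = \frac{-32 - 35}{39 + 35} \cdot 17 = - \frac{67}{74} \cdot 17 = \left(-67\right) \frac{1}{74} \cdot 17 = \left(- \frac{67}{74}\right) 17 = - \frac{1139}{74}$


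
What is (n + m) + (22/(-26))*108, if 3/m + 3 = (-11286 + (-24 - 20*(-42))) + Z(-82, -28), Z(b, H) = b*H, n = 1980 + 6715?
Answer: 70351760/8177 ≈ 8603.6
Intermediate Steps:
n = 8695
Z(b, H) = H*b
m = -3/8177 (m = 3/(-3 + ((-11286 + (-24 - 20*(-42))) - 28*(-82))) = 3/(-3 + ((-11286 + (-24 + 840)) + 2296)) = 3/(-3 + ((-11286 + 816) + 2296)) = 3/(-3 + (-10470 + 2296)) = 3/(-3 - 8174) = 3/(-8177) = 3*(-1/8177) = -3/8177 ≈ -0.00036688)
(n + m) + (22/(-26))*108 = (8695 - 3/8177) + (22/(-26))*108 = 71099012/8177 + (22*(-1/26))*108 = 71099012/8177 - 11/13*108 = 71099012/8177 - 1188/13 = 70351760/8177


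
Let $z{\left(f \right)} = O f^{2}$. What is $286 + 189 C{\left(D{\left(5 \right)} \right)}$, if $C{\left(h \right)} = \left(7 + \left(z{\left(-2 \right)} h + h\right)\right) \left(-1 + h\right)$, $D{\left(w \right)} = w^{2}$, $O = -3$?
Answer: $-1215362$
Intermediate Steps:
$z{\left(f \right)} = - 3 f^{2}$
$C{\left(h \right)} = \left(-1 + h\right) \left(7 - 11 h\right)$ ($C{\left(h \right)} = \left(7 + \left(- 3 \left(-2\right)^{2} h + h\right)\right) \left(-1 + h\right) = \left(7 + \left(\left(-3\right) 4 h + h\right)\right) \left(-1 + h\right) = \left(7 + \left(- 12 h + h\right)\right) \left(-1 + h\right) = \left(7 - 11 h\right) \left(-1 + h\right) = \left(-1 + h\right) \left(7 - 11 h\right)$)
$286 + 189 C{\left(D{\left(5 \right)} \right)} = 286 + 189 \left(-7 - 11 \left(5^{2}\right)^{2} + 18 \cdot 5^{2}\right) = 286 + 189 \left(-7 - 11 \cdot 25^{2} + 18 \cdot 25\right) = 286 + 189 \left(-7 - 6875 + 450\right) = 286 + 189 \left(-6432\right) = 286 - 1215648 = -1215362$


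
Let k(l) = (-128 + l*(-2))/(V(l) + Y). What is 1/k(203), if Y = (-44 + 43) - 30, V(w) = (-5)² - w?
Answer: 209/534 ≈ 0.39139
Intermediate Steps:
V(w) = 25 - w
Y = -31 (Y = -1 - 30 = -31)
k(l) = (-128 - 2*l)/(-6 - l) (k(l) = (-128 + l*(-2))/((25 - l) - 31) = (-128 - 2*l)/(-6 - l))
1/k(203) = 1/(2*(64 + 203)/(6 + 203)) = 1/(2*267/209) = 1/(2*(1/209)*267) = 1/(534/209) = 209/534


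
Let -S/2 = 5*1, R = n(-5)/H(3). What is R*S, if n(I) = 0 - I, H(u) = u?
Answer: -50/3 ≈ -16.667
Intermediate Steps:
n(I) = -I
R = 5/3 (R = -1*(-5)/3 = 5*(⅓) = 5/3 ≈ 1.6667)
S = -10 ≈ -10.000
R*S = (5/3)*(-10) = -50/3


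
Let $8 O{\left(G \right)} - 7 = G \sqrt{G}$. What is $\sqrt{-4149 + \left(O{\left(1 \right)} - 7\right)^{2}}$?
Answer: $3 i \sqrt{457} \approx 64.133 i$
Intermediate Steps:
$O{\left(G \right)} = \frac{7}{8} + \frac{G^{\frac{3}{2}}}{8}$ ($O{\left(G \right)} = \frac{7}{8} + \frac{G \sqrt{G}}{8} = \frac{7}{8} + \frac{G^{\frac{3}{2}}}{8}$)
$\sqrt{-4149 + \left(O{\left(1 \right)} - 7\right)^{2}} = \sqrt{-4149 + \left(\left(\frac{7}{8} + \frac{1^{\frac{3}{2}}}{8}\right) - 7\right)^{2}} = \sqrt{-4149 + \left(\left(\frac{7}{8} + \frac{1}{8} \cdot 1\right) - 7\right)^{2}} = \sqrt{-4149 + \left(\left(\frac{7}{8} + \frac{1}{8}\right) - 7\right)^{2}} = \sqrt{-4149 + \left(1 - 7\right)^{2}} = \sqrt{-4149 + \left(-6\right)^{2}} = \sqrt{-4149 + 36} = \sqrt{-4113} = 3 i \sqrt{457}$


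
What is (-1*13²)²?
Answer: 28561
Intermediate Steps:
(-1*13²)² = (-1*169)² = (-169)² = 28561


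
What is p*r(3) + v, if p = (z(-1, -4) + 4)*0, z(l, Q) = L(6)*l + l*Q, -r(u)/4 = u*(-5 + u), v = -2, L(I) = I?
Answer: -2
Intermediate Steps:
r(u) = -4*u*(-5 + u)
z(l, Q) = 6*l + Q*l (z(l, Q) = 6*l + l*Q = 6*l + Q*l)
p = 0 (p = (-(6 - 4) + 4)*0 = (-1*2 + 4)*0 = (-2 + 4)*0 = 2*0 = 0)
p*r(3) + v = 0*(4*3*(5 - 1*3)) - 2 = 0*(4*3*(5 - 3)) - 2 = 0*(4*3*2) - 2 = 0*24 - 2 = 0 - 2 = -2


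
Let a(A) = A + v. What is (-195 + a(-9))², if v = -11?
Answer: 46225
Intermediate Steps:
a(A) = -11 + A (a(A) = A - 11 = -11 + A)
(-195 + a(-9))² = (-195 + (-11 - 9))² = (-195 - 20)² = (-215)² = 46225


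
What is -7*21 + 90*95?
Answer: 8403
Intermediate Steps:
-7*21 + 90*95 = -147 + 8550 = 8403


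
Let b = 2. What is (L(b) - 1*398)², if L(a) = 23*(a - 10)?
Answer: 338724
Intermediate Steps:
L(a) = -230 + 23*a (L(a) = 23*(-10 + a) = -230 + 23*a)
(L(b) - 1*398)² = ((-230 + 23*2) - 1*398)² = ((-230 + 46) - 398)² = (-184 - 398)² = (-582)² = 338724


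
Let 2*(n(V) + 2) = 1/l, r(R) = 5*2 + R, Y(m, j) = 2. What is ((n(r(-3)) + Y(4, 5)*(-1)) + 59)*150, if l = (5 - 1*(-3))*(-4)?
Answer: 263925/32 ≈ 8247.7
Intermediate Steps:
l = -32 (l = (5 + 3)*(-4) = 8*(-4) = -32)
r(R) = 10 + R
n(V) = -129/64 (n(V) = -2 + (1/2)/(-32) = -2 + (1/2)*(-1/32) = -2 - 1/64 = -129/64)
((n(r(-3)) + Y(4, 5)*(-1)) + 59)*150 = ((-129/64 + 2*(-1)) + 59)*150 = ((-129/64 - 2) + 59)*150 = (-257/64 + 59)*150 = (3519/64)*150 = 263925/32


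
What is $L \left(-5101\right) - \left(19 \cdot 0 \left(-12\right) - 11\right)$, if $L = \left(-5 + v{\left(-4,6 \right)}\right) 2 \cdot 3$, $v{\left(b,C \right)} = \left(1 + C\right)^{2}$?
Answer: $-1346653$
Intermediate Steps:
$L = 264$ ($L = \left(-5 + \left(1 + 6\right)^{2}\right) 2 \cdot 3 = \left(-5 + 7^{2}\right) 6 = \left(-5 + 49\right) 6 = 44 \cdot 6 = 264$)
$L \left(-5101\right) - \left(19 \cdot 0 \left(-12\right) - 11\right) = 264 \left(-5101\right) - \left(19 \cdot 0 \left(-12\right) - 11\right) = -1346664 - \left(0 \left(-12\right) - 11\right) = -1346664 - \left(0 - 11\right) = -1346664 - -11 = -1346664 + 11 = -1346653$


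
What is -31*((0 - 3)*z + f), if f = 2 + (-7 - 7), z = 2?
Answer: 558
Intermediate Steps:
f = -12 (f = 2 - 14 = -12)
-31*((0 - 3)*z + f) = -31*((0 - 3)*2 - 12) = -31*(-3*2 - 12) = -31*(-6 - 12) = -31*(-18) = 558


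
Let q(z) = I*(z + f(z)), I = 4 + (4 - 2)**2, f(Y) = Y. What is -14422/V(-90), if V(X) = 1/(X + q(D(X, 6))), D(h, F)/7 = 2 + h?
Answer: 143441212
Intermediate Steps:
I = 8 (I = 4 + 2**2 = 4 + 4 = 8)
D(h, F) = 14 + 7*h (D(h, F) = 7*(2 + h) = 14 + 7*h)
q(z) = 16*z (q(z) = 8*(z + z) = 8*(2*z) = 16*z)
V(X) = 1/(224 + 113*X) (V(X) = 1/(X + 16*(14 + 7*X)) = 1/(X + (224 + 112*X)) = 1/(224 + 113*X))
-14422/V(-90) = -14422/(1/(224 + 113*(-90))) = -14422/(1/(224 - 10170)) = -14422/(1/(-9946)) = -14422/(-1/9946) = -14422*(-9946) = 143441212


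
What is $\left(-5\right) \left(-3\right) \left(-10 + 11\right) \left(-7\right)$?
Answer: $-105$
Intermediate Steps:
$\left(-5\right) \left(-3\right) \left(-10 + 11\right) \left(-7\right) = 15 \cdot 1 \left(-7\right) = 15 \left(-7\right) = -105$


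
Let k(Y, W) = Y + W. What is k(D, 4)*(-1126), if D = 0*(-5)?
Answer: -4504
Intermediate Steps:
D = 0
k(Y, W) = W + Y
k(D, 4)*(-1126) = (4 + 0)*(-1126) = 4*(-1126) = -4504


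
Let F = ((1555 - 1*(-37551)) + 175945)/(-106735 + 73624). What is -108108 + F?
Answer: -3579779039/33111 ≈ -1.0811e+5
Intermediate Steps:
F = -215051/33111 (F = ((1555 + 37551) + 175945)/(-33111) = (39106 + 175945)*(-1/33111) = 215051*(-1/33111) = -215051/33111 ≈ -6.4949)
-108108 + F = -108108 - 215051/33111 = -3579779039/33111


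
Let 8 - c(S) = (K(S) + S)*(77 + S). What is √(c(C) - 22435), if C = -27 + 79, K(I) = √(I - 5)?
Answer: √(-29135 - 129*√47) ≈ 173.26*I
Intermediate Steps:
K(I) = √(-5 + I)
C = 52
c(S) = 8 - (77 + S)*(S + √(-5 + S)) (c(S) = 8 - (√(-5 + S) + S)*(77 + S) = 8 - (S + √(-5 + S))*(77 + S) = 8 - (77 + S)*(S + √(-5 + S)))
√(c(C) - 22435) = √((8 - 1*52² - 77*52 - 77*√(-5 + 52) - 1*52*√(-5 + 52)) - 22435) = √((8 - 1*2704 - 4004 - 77*√47 - 1*52*√47) - 22435) = √((8 - 2704 - 4004 - 77*√47 - 52*√47) - 22435) = √((-6700 - 129*√47) - 22435) = √(-29135 - 129*√47)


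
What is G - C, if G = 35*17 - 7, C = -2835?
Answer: 3423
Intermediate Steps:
G = 588 (G = 595 - 7 = 588)
G - C = 588 - 1*(-2835) = 588 + 2835 = 3423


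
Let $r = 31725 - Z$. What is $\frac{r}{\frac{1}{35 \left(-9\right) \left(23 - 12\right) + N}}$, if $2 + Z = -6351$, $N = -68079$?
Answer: $-2724252432$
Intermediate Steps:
$Z = -6353$ ($Z = -2 - 6351 = -6353$)
$r = 38078$ ($r = 31725 - -6353 = 31725 + 6353 = 38078$)
$\frac{r}{\frac{1}{35 \left(-9\right) \left(23 - 12\right) + N}} = \frac{38078}{\frac{1}{35 \left(-9\right) \left(23 - 12\right) - 68079}} = \frac{38078}{\frac{1}{\left(-315\right) 11 - 68079}} = \frac{38078}{\frac{1}{-3465 - 68079}} = \frac{38078}{\frac{1}{-71544}} = \frac{38078}{- \frac{1}{71544}} = 38078 \left(-71544\right) = -2724252432$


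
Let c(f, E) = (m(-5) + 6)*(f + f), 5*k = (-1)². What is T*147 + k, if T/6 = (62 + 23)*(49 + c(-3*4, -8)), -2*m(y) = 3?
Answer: -22116149/5 ≈ -4.4232e+6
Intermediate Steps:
k = ⅕ (k = (⅕)*(-1)² = (⅕)*1 = ⅕ ≈ 0.20000)
m(y) = -3/2 (m(y) = -½*3 = -3/2)
c(f, E) = 9*f (c(f, E) = (-3/2 + 6)*(f + f) = 9*(2*f)/2 = 9*f)
T = -30090 (T = 6*((62 + 23)*(49 + 9*(-3*4))) = 6*(85*(49 + 9*(-12))) = 6*(85*(49 - 108)) = 6*(85*(-59)) = 6*(-5015) = -30090)
T*147 + k = -30090*147 + ⅕ = -4423230 + ⅕ = -22116149/5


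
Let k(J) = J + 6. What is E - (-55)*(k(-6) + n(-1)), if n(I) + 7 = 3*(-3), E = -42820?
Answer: -43700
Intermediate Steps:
n(I) = -16 (n(I) = -7 + 3*(-3) = -7 - 9 = -16)
k(J) = 6 + J
E - (-55)*(k(-6) + n(-1)) = -42820 - (-55)*((6 - 6) - 16) = -42820 - (-55)*(0 - 16) = -42820 - (-55)*(-16) = -42820 - 1*880 = -42820 - 880 = -43700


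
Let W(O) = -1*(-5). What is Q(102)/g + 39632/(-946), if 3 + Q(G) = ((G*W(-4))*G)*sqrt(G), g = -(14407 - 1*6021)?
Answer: -166175557/3966578 - 26010*sqrt(102)/4193 ≈ -104.54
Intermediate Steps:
W(O) = 5
g = -8386 (g = -(14407 - 6021) = -1*8386 = -8386)
Q(G) = -3 + 5*G**(5/2) (Q(G) = -3 + ((G*5)*G)*sqrt(G) = -3 + ((5*G)*G)*sqrt(G) = -3 + (5*G**2)*sqrt(G) = -3 + 5*G**(5/2))
Q(102)/g + 39632/(-946) = (-3 + 5*102**(5/2))/(-8386) + 39632/(-946) = (-3 + 5*(10404*sqrt(102)))*(-1/8386) + 39632*(-1/946) = (-3 + 52020*sqrt(102))*(-1/8386) - 19816/473 = (3/8386 - 26010*sqrt(102)/4193) - 19816/473 = -166175557/3966578 - 26010*sqrt(102)/4193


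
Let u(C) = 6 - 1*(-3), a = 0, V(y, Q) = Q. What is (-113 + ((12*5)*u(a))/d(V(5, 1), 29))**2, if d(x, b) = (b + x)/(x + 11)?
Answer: 10609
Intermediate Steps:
u(C) = 9 (u(C) = 6 + 3 = 9)
d(x, b) = (b + x)/(11 + x)
(-113 + ((12*5)*u(a))/d(V(5, 1), 29))**2 = (-113 + ((12*5)*9)/(((29 + 1)/(11 + 1))))**2 = (-113 + (60*9)/((30/12)))**2 = (-113 + 540/(((1/12)*30)))**2 = (-113 + 540/(5/2))**2 = (-113 + 540*(2/5))**2 = (-113 + 216)**2 = 103**2 = 10609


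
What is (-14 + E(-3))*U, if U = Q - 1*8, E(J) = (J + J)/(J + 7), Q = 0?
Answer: 124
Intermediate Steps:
E(J) = 2*J/(7 + J) (E(J) = (2*J)/(7 + J) = 2*J/(7 + J))
U = -8 (U = 0 - 1*8 = 0 - 8 = -8)
(-14 + E(-3))*U = (-14 + 2*(-3)/(7 - 3))*(-8) = (-14 + 2*(-3)/4)*(-8) = (-14 + 2*(-3)*(¼))*(-8) = (-14 - 3/2)*(-8) = -31/2*(-8) = 124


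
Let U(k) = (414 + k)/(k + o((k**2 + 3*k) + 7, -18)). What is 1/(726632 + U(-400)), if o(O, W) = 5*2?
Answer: 195/141693233 ≈ 1.3762e-6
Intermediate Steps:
o(O, W) = 10
U(k) = (414 + k)/(10 + k) (U(k) = (414 + k)/(k + 10) = (414 + k)/(10 + k))
1/(726632 + U(-400)) = 1/(726632 + (414 - 400)/(10 - 400)) = 1/(726632 + 14/(-390)) = 1/(726632 - 1/390*14) = 1/(726632 - 7/195) = 1/(141693233/195) = 195/141693233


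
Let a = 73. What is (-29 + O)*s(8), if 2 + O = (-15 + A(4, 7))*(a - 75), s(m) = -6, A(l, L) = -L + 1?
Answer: -66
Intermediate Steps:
A(l, L) = 1 - L
O = 40 (O = -2 + (-15 + (1 - 1*7))*(73 - 75) = -2 + (-15 + (1 - 7))*(-2) = -2 + (-15 - 6)*(-2) = -2 - 21*(-2) = -2 + 42 = 40)
(-29 + O)*s(8) = (-29 + 40)*(-6) = 11*(-6) = -66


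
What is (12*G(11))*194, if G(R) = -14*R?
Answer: -358512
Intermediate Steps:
(12*G(11))*194 = (12*(-14*11))*194 = (12*(-154))*194 = -1848*194 = -358512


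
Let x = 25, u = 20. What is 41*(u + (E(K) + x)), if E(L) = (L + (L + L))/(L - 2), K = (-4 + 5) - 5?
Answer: 1927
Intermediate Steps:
K = -4 (K = 1 - 5 = -4)
E(L) = 3*L/(-2 + L) (E(L) = (L + 2*L)/(-2 + L) = (3*L)/(-2 + L) = 3*L/(-2 + L))
41*(u + (E(K) + x)) = 41*(20 + (3*(-4)/(-2 - 4) + 25)) = 41*(20 + (3*(-4)/(-6) + 25)) = 41*(20 + (3*(-4)*(-⅙) + 25)) = 41*(20 + (2 + 25)) = 41*(20 + 27) = 41*47 = 1927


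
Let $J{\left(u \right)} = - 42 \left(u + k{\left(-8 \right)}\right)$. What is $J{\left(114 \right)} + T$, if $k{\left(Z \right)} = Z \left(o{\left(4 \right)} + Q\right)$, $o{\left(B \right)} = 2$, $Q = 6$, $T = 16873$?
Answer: $14773$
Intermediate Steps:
$k{\left(Z \right)} = 8 Z$ ($k{\left(Z \right)} = Z \left(2 + 6\right) = Z 8 = 8 Z$)
$J{\left(u \right)} = 2688 - 42 u$ ($J{\left(u \right)} = - 42 \left(u + 8 \left(-8\right)\right) = - 42 \left(u - 64\right) = - 42 \left(-64 + u\right) = 2688 - 42 u$)
$J{\left(114 \right)} + T = \left(2688 - 4788\right) + 16873 = -2100 + 16873 = 14773$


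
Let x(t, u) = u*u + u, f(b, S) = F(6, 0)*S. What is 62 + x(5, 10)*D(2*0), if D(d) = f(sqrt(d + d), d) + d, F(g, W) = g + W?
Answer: 62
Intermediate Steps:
F(g, W) = W + g
f(b, S) = 6*S (f(b, S) = (0 + 6)*S = 6*S)
x(t, u) = u + u**2 (x(t, u) = u**2 + u = u + u**2)
D(d) = 7*d (D(d) = 6*d + d = 7*d)
62 + x(5, 10)*D(2*0) = 62 + (10*(1 + 10))*(7*(2*0)) = 62 + (10*11)*(7*0) = 62 + 110*0 = 62 + 0 = 62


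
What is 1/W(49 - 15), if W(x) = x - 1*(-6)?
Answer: 1/40 ≈ 0.025000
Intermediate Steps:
W(x) = 6 + x (W(x) = x + 6 = 6 + x)
1/W(49 - 15) = 1/(6 + (49 - 15)) = 1/(6 + 34) = 1/40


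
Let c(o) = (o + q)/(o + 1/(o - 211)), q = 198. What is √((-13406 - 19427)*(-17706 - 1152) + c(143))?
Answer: √58533806999237430/9723 ≈ 24883.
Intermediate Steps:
c(o) = (198 + o)/(o + 1/(-211 + o)) (c(o) = (o + 198)/(o + 1/(o - 211)) = (198 + o)/(o + 1/(-211 + o)))
√((-13406 - 19427)*(-17706 - 1152) + c(143)) = √((-13406 - 19427)*(-17706 - 1152) + (-41778 + 143² - 13*143)/(1 + 143² - 211*143)) = √(-32833*(-18858) + (-41778 + 20449 - 1859)/(1 + 20449 - 30173)) = √(619164714 - 23188/(-9723)) = √(619164714 - 1/9723*(-23188)) = √(619164714 + 23188/9723) = √(6020138537410/9723) = √58533806999237430/9723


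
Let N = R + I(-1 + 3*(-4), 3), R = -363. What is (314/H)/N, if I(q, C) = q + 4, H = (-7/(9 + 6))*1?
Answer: 785/434 ≈ 1.8088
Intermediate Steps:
H = -7/15 (H = (-7/15)*1 = ((1/15)*(-7))*1 = -7/15*1 = -7/15 ≈ -0.46667)
I(q, C) = 4 + q
N = -372 (N = -363 + (4 + (-1 + 3*(-4))) = -363 + (4 + (-1 - 12)) = -363 + (4 - 13) = -363 - 9 = -372)
(314/H)/N = (314/(-7/15))/(-372) = (314*(-15/7))*(-1/372) = -4710/7*(-1/372) = 785/434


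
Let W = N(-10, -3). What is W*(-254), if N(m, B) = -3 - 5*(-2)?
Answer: -1778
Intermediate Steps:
N(m, B) = 7 (N(m, B) = -3 + 10 = 7)
W = 7
W*(-254) = 7*(-254) = -1778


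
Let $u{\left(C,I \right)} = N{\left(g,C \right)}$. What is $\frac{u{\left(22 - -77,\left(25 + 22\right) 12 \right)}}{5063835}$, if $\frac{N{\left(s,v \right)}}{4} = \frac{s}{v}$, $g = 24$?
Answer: $\frac{32}{167106555} \approx 1.9149 \cdot 10^{-7}$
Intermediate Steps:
$N{\left(s,v \right)} = \frac{4 s}{v}$ ($N{\left(s,v \right)} = 4 \frac{s}{v} = \frac{4 s}{v}$)
$u{\left(C,I \right)} = \frac{96}{C}$ ($u{\left(C,I \right)} = 4 \cdot 24 \frac{1}{C} = \frac{96}{C}$)
$\frac{u{\left(22 - -77,\left(25 + 22\right) 12 \right)}}{5063835} = \frac{96 \frac{1}{22 - -77}}{5063835} = \frac{96}{22 + 77} \cdot \frac{1}{5063835} = \frac{96}{99} \cdot \frac{1}{5063835} = 96 \cdot \frac{1}{99} \cdot \frac{1}{5063835} = \frac{32}{33} \cdot \frac{1}{5063835} = \frac{32}{167106555}$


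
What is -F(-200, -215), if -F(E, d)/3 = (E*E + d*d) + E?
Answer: 258075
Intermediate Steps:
F(E, d) = -3*E - 3*E² - 3*d² (F(E, d) = -3*((E*E + d*d) + E) = -3*((E² + d²) + E) = -3*(E + E² + d²) = -3*E - 3*E² - 3*d²)
-F(-200, -215) = -(-3*(-200) - 3*(-200)² - 3*(-215)²) = -(600 - 3*40000 - 3*46225) = -(600 - 120000 - 138675) = -1*(-258075) = 258075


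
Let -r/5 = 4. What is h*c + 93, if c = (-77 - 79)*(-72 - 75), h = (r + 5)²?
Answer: 5159793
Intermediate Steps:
r = -20 (r = -5*4 = -20)
h = 225 (h = (-20 + 5)² = (-15)² = 225)
c = 22932 (c = -156*(-147) = 22932)
h*c + 93 = 225*22932 + 93 = 5159700 + 93 = 5159793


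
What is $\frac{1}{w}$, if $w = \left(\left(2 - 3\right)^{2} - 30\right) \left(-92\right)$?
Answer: $\frac{1}{2668} \approx 0.00037481$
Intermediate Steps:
$w = 2668$ ($w = \left(\left(-1\right)^{2} - 30\right) \left(-92\right) = \left(1 - 30\right) \left(-92\right) = \left(-29\right) \left(-92\right) = 2668$)
$\frac{1}{w} = \frac{1}{2668}$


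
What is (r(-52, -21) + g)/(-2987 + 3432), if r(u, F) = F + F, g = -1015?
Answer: -1057/445 ≈ -2.3753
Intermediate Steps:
r(u, F) = 2*F
(r(-52, -21) + g)/(-2987 + 3432) = (2*(-21) - 1015)/(-2987 + 3432) = (-42 - 1015)/445 = -1057*1/445 = -1057/445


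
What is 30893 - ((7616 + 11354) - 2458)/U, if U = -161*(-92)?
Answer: 114392651/3703 ≈ 30892.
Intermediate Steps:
U = 14812
30893 - ((7616 + 11354) - 2458)/U = 30893 - ((7616 + 11354) - 2458)/14812 = 30893 - (18970 - 2458)/14812 = 30893 - 16512/14812 = 30893 - 1*4128/3703 = 30893 - 4128/3703 = 114392651/3703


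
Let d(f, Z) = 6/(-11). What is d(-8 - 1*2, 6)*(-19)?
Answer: 114/11 ≈ 10.364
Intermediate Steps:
d(f, Z) = -6/11 (d(f, Z) = 6*(-1/11) = -6/11)
d(-8 - 1*2, 6)*(-19) = -6/11*(-19) = 114/11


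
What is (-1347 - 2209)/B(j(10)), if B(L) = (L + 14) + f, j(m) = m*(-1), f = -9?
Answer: 3556/5 ≈ 711.20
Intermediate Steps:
j(m) = -m
B(L) = 5 + L (B(L) = (L + 14) - 9 = (14 + L) - 9 = 5 + L)
(-1347 - 2209)/B(j(10)) = (-1347 - 2209)/(5 - 1*10) = -3556/(5 - 10) = -3556/(-5) = -3556*(-1/5) = 3556/5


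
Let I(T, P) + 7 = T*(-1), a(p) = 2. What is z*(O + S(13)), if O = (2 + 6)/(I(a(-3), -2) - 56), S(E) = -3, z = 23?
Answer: -4669/65 ≈ -71.831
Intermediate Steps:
I(T, P) = -7 - T (I(T, P) = -7 + T*(-1) = -7 - T)
O = -8/65 (O = (2 + 6)/((-7 - 1*2) - 56) = 8/((-7 - 2) - 56) = 8/(-9 - 56) = 8/(-65) = 8*(-1/65) = -8/65 ≈ -0.12308)
z*(O + S(13)) = 23*(-8/65 - 3) = 23*(-203/65) = -4669/65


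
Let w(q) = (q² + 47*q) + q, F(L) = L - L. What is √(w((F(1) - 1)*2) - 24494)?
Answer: I*√24586 ≈ 156.8*I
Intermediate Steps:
F(L) = 0
w(q) = q² + 48*q
√(w((F(1) - 1)*2) - 24494) = √(((0 - 1)*2)*(48 + (0 - 1)*2) - 24494) = √((-1*2)*(48 - 1*2) - 24494) = √(-2*(48 - 2) - 24494) = √(-2*46 - 24494) = √(-92 - 24494) = √(-24586) = I*√24586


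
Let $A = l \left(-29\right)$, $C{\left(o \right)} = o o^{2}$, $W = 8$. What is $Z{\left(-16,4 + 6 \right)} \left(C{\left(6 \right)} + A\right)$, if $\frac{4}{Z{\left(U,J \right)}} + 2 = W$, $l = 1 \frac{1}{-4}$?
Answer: $\frac{893}{6} \approx 148.83$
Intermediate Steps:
$l = - \frac{1}{4}$ ($l = 1 \left(- \frac{1}{4}\right) = - \frac{1}{4} \approx -0.25$)
$Z{\left(U,J \right)} = \frac{2}{3}$ ($Z{\left(U,J \right)} = \frac{4}{-2 + 8} = \frac{4}{6} = 4 \cdot \frac{1}{6} = \frac{2}{3}$)
$C{\left(o \right)} = o^{3}$
$A = \frac{29}{4}$ ($A = \left(- \frac{1}{4}\right) \left(-29\right) = \frac{29}{4} \approx 7.25$)
$Z{\left(-16,4 + 6 \right)} \left(C{\left(6 \right)} + A\right) = \frac{2 \left(6^{3} + \frac{29}{4}\right)}{3} = \frac{2 \left(216 + \frac{29}{4}\right)}{3} = \frac{2}{3} \cdot \frac{893}{4} = \frac{893}{6}$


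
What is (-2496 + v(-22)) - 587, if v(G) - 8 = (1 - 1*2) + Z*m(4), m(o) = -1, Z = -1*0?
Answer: -3076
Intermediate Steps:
Z = 0
v(G) = 7 (v(G) = 8 + ((1 - 1*2) + 0*(-1)) = 8 + ((1 - 2) + 0) = 8 + (-1 + 0) = 8 - 1 = 7)
(-2496 + v(-22)) - 587 = (-2496 + 7) - 587 = -2489 - 587 = -3076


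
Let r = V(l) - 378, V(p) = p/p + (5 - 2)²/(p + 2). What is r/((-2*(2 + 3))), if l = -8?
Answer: 757/20 ≈ 37.850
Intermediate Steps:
V(p) = 1 + 9/(2 + p) (V(p) = 1 + 3²/(2 + p) = 1 + 9/(2 + p))
r = -757/2 (r = (11 - 8)/(2 - 8) - 378 = 3/(-6) - 378 = -⅙*3 - 378 = -½ - 378 = -757/2 ≈ -378.50)
r/((-2*(2 + 3))) = -757*(-1/(2*(2 + 3)))/2 = -757/(2*((-2*5))) = -757/2/(-10) = -757/2*(-⅒) = 757/20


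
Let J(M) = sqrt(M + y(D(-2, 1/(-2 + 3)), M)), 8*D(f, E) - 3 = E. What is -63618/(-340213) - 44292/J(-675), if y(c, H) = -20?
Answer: 63618/340213 + 44292*I*sqrt(695)/695 ≈ 0.18699 + 1680.1*I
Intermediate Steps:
D(f, E) = 3/8 + E/8
J(M) = sqrt(-20 + M) (J(M) = sqrt(M - 20) = sqrt(-20 + M))
-63618/(-340213) - 44292/J(-675) = -63618/(-340213) - 44292/sqrt(-20 - 675) = -63618*(-1/340213) - 44292*(-I*sqrt(695)/695) = 63618/340213 - 44292*(-I*sqrt(695)/695) = 63618/340213 - (-44292)*I*sqrt(695)/695 = 63618/340213 + 44292*I*sqrt(695)/695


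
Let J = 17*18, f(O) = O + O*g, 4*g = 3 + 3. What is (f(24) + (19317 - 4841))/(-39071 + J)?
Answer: -14536/38765 ≈ -0.37498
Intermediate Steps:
g = 3/2 (g = (3 + 3)/4 = (1/4)*6 = 3/2 ≈ 1.5000)
f(O) = 5*O/2 (f(O) = O + O*(3/2) = O + 3*O/2 = 5*O/2)
J = 306
(f(24) + (19317 - 4841))/(-39071 + J) = ((5/2)*24 + (19317 - 4841))/(-39071 + 306) = (60 + 14476)/(-38765) = 14536*(-1/38765) = -14536/38765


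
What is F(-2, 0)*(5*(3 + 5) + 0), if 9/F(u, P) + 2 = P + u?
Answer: -90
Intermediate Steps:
F(u, P) = 9/(-2 + P + u) (F(u, P) = 9/(-2 + (P + u)) = 9/(-2 + P + u))
F(-2, 0)*(5*(3 + 5) + 0) = (9/(-2 + 0 - 2))*(5*(3 + 5) + 0) = (9/(-4))*(5*8 + 0) = (9*(-¼))*(40 + 0) = -9/4*40 = -90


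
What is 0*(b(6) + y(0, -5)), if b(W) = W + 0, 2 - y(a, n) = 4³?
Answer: 0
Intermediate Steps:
y(a, n) = -62 (y(a, n) = 2 - 1*4³ = 2 - 1*64 = 2 - 64 = -62)
b(W) = W
0*(b(6) + y(0, -5)) = 0*(6 - 62) = 0*(-56) = 0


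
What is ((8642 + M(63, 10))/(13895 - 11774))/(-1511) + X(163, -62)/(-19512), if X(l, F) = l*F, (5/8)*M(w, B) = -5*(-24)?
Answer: 767039359/1488872916 ≈ 0.51518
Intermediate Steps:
M(w, B) = 192 (M(w, B) = 8*(-5*(-24))/5 = (8/5)*120 = 192)
X(l, F) = F*l
((8642 + M(63, 10))/(13895 - 11774))/(-1511) + X(163, -62)/(-19512) = ((8642 + 192)/(13895 - 11774))/(-1511) - 62*163/(-19512) = (8834/2121)*(-1/1511) - 10106*(-1/19512) = (8834*(1/2121))*(-1/1511) + 5053/9756 = (1262/303)*(-1/1511) + 5053/9756 = -1262/457833 + 5053/9756 = 767039359/1488872916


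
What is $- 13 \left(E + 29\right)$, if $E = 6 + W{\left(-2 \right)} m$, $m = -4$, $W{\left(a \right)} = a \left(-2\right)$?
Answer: $-247$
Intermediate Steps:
$W{\left(a \right)} = - 2 a$
$E = -10$ ($E = 6 + \left(-2\right) \left(-2\right) \left(-4\right) = 6 + 4 \left(-4\right) = 6 - 16 = -10$)
$- 13 \left(E + 29\right) = - 13 \left(-10 + 29\right) = \left(-13\right) 19 = -247$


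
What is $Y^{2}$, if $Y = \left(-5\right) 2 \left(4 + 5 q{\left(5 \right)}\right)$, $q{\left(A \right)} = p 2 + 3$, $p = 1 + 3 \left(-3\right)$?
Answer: $372100$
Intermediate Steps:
$p = -8$ ($p = 1 - 9 = -8$)
$q{\left(A \right)} = -13$ ($q{\left(A \right)} = \left(-8\right) 2 + 3 = -16 + 3 = -13$)
$Y = 610$ ($Y = \left(-5\right) 2 \left(4 + 5 \left(-13\right)\right) = - 10 \left(4 - 65\right) = \left(-10\right) \left(-61\right) = 610$)
$Y^{2} = 610^{2} = 372100$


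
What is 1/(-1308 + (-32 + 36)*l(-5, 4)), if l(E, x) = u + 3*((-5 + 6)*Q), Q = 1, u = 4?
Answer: -1/1280 ≈ -0.00078125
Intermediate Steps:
l(E, x) = 7 (l(E, x) = 4 + 3*((-5 + 6)*1) = 4 + 3*(1*1) = 4 + 3*1 = 4 + 3 = 7)
1/(-1308 + (-32 + 36)*l(-5, 4)) = 1/(-1308 + (-32 + 36)*7) = 1/(-1308 + 4*7) = 1/(-1308 + 28) = 1/(-1280) = -1/1280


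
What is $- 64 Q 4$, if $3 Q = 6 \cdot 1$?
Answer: $-512$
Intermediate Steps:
$Q = 2$ ($Q = \frac{6 \cdot 1}{3} = \frac{1}{3} \cdot 6 = 2$)
$- 64 Q 4 = - 64 \cdot 2 \cdot 4 = \left(-64\right) 8 = -512$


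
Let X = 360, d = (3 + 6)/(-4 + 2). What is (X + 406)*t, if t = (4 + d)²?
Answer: 383/2 ≈ 191.50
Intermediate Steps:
d = -9/2 (d = 9/(-2) = 9*(-½) = -9/2 ≈ -4.5000)
t = ¼ (t = (4 - 9/2)² = (-½)² = ¼ ≈ 0.25000)
(X + 406)*t = (360 + 406)*(¼) = 766*(¼) = 383/2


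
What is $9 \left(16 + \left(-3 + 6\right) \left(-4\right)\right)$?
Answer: $36$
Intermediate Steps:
$9 \left(16 + \left(-3 + 6\right) \left(-4\right)\right) = 9 \left(16 + 3 \left(-4\right)\right) = 9 \left(16 - 12\right) = 9 \cdot 4 = 36$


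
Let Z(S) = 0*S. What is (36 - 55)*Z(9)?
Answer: 0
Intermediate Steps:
Z(S) = 0
(36 - 55)*Z(9) = (36 - 55)*0 = -19*0 = 0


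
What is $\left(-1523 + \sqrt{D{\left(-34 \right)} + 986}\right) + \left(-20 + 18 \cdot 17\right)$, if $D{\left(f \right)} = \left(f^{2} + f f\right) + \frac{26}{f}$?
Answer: $-1237 + \frac{\sqrt{952901}}{17} \approx -1179.6$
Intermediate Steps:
$D{\left(f \right)} = 2 f^{2} + \frac{26}{f}$ ($D{\left(f \right)} = \left(f^{2} + f^{2}\right) + \frac{26}{f} = 2 f^{2} + \frac{26}{f}$)
$\left(-1523 + \sqrt{D{\left(-34 \right)} + 986}\right) + \left(-20 + 18 \cdot 17\right) = \left(-1523 + \sqrt{\frac{2 \left(13 + \left(-34\right)^{3}\right)}{-34} + 986}\right) + \left(-20 + 18 \cdot 17\right) = \left(-1523 + \sqrt{2 \left(- \frac{1}{34}\right) \left(13 - 39304\right) + 986}\right) + \left(-20 + 306\right) = \left(-1523 + \sqrt{2 \left(- \frac{1}{34}\right) \left(-39291\right) + 986}\right) + 286 = \left(-1523 + \sqrt{\frac{39291}{17} + 986}\right) + 286 = \left(-1523 + \sqrt{\frac{56053}{17}}\right) + 286 = \left(-1523 + \frac{\sqrt{952901}}{17}\right) + 286 = -1237 + \frac{\sqrt{952901}}{17}$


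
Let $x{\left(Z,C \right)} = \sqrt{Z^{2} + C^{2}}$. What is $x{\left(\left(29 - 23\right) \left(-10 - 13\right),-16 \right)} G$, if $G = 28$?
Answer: $280 \sqrt{193} \approx 3889.9$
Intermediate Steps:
$x{\left(Z,C \right)} = \sqrt{C^{2} + Z^{2}}$
$x{\left(\left(29 - 23\right) \left(-10 - 13\right),-16 \right)} G = \sqrt{\left(-16\right)^{2} + \left(\left(29 - 23\right) \left(-10 - 13\right)\right)^{2}} \cdot 28 = \sqrt{256 + \left(6 \left(-23\right)\right)^{2}} \cdot 28 = \sqrt{256 + \left(-138\right)^{2}} \cdot 28 = \sqrt{256 + 19044} \cdot 28 = \sqrt{19300} \cdot 28 = 10 \sqrt{193} \cdot 28 = 280 \sqrt{193}$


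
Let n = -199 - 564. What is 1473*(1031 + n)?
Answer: 394764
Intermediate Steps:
n = -763
1473*(1031 + n) = 1473*(1031 - 763) = 1473*268 = 394764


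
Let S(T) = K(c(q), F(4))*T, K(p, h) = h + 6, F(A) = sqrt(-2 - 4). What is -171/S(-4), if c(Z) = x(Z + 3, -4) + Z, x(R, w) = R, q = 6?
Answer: 171/28 - 57*I*sqrt(6)/56 ≈ 6.1071 - 2.4932*I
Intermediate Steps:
F(A) = I*sqrt(6) (F(A) = sqrt(-6) = I*sqrt(6))
c(Z) = 3 + 2*Z (c(Z) = (Z + 3) + Z = (3 + Z) + Z = 3 + 2*Z)
K(p, h) = 6 + h
S(T) = T*(6 + I*sqrt(6)) (S(T) = (6 + I*sqrt(6))*T = T*(6 + I*sqrt(6)))
-171/S(-4) = -171*(-1/(4*(6 + I*sqrt(6)))) = -171/(-24 - 4*I*sqrt(6))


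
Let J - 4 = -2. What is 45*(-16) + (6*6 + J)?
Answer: -682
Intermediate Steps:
J = 2 (J = 4 - 2 = 2)
45*(-16) + (6*6 + J) = 45*(-16) + (6*6 + 2) = -720 + (36 + 2) = -720 + 38 = -682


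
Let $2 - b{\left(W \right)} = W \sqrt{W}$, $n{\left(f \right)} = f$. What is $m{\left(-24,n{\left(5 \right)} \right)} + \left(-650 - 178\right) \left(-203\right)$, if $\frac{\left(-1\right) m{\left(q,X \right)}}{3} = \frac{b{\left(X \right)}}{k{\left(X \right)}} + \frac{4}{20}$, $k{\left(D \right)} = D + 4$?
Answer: $\frac{2521241}{15} + \frac{5 \sqrt{5}}{3} \approx 1.6809 \cdot 10^{5}$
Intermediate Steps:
$k{\left(D \right)} = 4 + D$
$b{\left(W \right)} = 2 - W^{\frac{3}{2}}$ ($b{\left(W \right)} = 2 - W \sqrt{W} = 2 - W^{\frac{3}{2}}$)
$m{\left(q,X \right)} = - \frac{3}{5} - \frac{3 \left(2 - X^{\frac{3}{2}}\right)}{4 + X}$ ($m{\left(q,X \right)} = - 3 \left(\frac{2 - X^{\frac{3}{2}}}{4 + X} + \frac{4}{20}\right) = - 3 \left(\frac{2 - X^{\frac{3}{2}}}{4 + X} + 4 \cdot \frac{1}{20}\right) = - 3 \left(\frac{2 - X^{\frac{3}{2}}}{4 + X} + \frac{1}{5}\right) = - 3 \left(\frac{1}{5} + \frac{2 - X^{\frac{3}{2}}}{4 + X}\right) = - \frac{3}{5} - \frac{3 \left(2 - X^{\frac{3}{2}}\right)}{4 + X}$)
$m{\left(-24,n{\left(5 \right)} \right)} + \left(-650 - 178\right) \left(-203\right) = \frac{3 \left(-14 - 5 + 5 \cdot 5^{\frac{3}{2}}\right)}{5 \left(4 + 5\right)} + \left(-650 - 178\right) \left(-203\right) = \frac{3 \left(-14 - 5 + 5 \cdot 5 \sqrt{5}\right)}{5 \cdot 9} + \left(-650 - 178\right) \left(-203\right) = \frac{3}{5} \cdot \frac{1}{9} \left(-14 - 5 + 25 \sqrt{5}\right) - -168084 = \frac{3}{5} \cdot \frac{1}{9} \left(-19 + 25 \sqrt{5}\right) + 168084 = \left(- \frac{19}{15} + \frac{5 \sqrt{5}}{3}\right) + 168084 = \frac{2521241}{15} + \frac{5 \sqrt{5}}{3}$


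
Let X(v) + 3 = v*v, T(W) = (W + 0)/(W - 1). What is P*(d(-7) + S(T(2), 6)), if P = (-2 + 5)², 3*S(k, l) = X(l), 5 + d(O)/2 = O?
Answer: -117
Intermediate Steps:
T(W) = W/(-1 + W)
d(O) = -10 + 2*O
X(v) = -3 + v² (X(v) = -3 + v*v = -3 + v²)
S(k, l) = -1 + l²/3 (S(k, l) = (-3 + l²)/3 = -1 + l²/3)
P = 9 (P = 3² = 9)
P*(d(-7) + S(T(2), 6)) = 9*((-10 + 2*(-7)) + (-1 + (⅓)*6²)) = 9*((-10 - 14) + (-1 + (⅓)*36)) = 9*(-24 + (-1 + 12)) = 9*(-24 + 11) = 9*(-13) = -117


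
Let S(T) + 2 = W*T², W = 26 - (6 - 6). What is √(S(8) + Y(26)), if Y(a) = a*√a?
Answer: √(1662 + 26*√26) ≈ 42.362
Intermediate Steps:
W = 26 (W = 26 - 1*0 = 26 + 0 = 26)
S(T) = -2 + 26*T²
Y(a) = a^(3/2)
√(S(8) + Y(26)) = √((-2 + 26*8²) + 26^(3/2)) = √((-2 + 26*64) + 26*√26) = √((-2 + 1664) + 26*√26) = √(1662 + 26*√26)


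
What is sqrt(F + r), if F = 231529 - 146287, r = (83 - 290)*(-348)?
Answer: sqrt(157278) ≈ 396.58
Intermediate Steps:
r = 72036 (r = -207*(-348) = 72036)
F = 85242
sqrt(F + r) = sqrt(85242 + 72036) = sqrt(157278)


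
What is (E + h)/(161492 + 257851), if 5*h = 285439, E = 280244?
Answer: 1686659/2096715 ≈ 0.80443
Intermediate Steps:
h = 285439/5 (h = (⅕)*285439 = 285439/5 ≈ 57088.)
(E + h)/(161492 + 257851) = (280244 + 285439/5)/(161492 + 257851) = (1686659/5)/419343 = (1686659/5)*(1/419343) = 1686659/2096715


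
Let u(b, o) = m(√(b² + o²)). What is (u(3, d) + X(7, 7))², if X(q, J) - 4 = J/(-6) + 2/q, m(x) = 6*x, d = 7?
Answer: 3700393/1764 + 262*√58/7 ≈ 2382.8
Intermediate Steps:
u(b, o) = 6*√(b² + o²)
X(q, J) = 4 + 2/q - J/6 (X(q, J) = 4 + (J/(-6) + 2/q) = 4 + (J*(-⅙) + 2/q) = 4 + (-J/6 + 2/q) = 4 + (2/q - J/6) = 4 + 2/q - J/6)
(u(3, d) + X(7, 7))² = (6*√(3² + 7²) + (4 + 2/7 - ⅙*7))² = (6*√(9 + 49) + (4 + 2*(⅐) - 7/6))² = (6*√58 + (4 + 2/7 - 7/6))² = (6*√58 + 131/42)² = (131/42 + 6*√58)²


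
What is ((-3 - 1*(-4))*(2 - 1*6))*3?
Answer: -12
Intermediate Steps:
((-3 - 1*(-4))*(2 - 1*6))*3 = ((-3 + 4)*(2 - 6))*3 = (1*(-4))*3 = -4*3 = -12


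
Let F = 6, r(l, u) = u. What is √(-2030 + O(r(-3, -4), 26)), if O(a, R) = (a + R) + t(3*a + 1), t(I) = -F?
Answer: I*√2014 ≈ 44.878*I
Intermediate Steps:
t(I) = -6 (t(I) = -1*6 = -6)
O(a, R) = -6 + R + a (O(a, R) = (a + R) - 6 = (R + a) - 6 = -6 + R + a)
√(-2030 + O(r(-3, -4), 26)) = √(-2030 + (-6 + 26 - 4)) = √(-2030 + 16) = √(-2014) = I*√2014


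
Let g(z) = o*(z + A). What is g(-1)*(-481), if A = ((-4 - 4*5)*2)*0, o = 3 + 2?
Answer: 2405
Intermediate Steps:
o = 5
A = 0 (A = ((-4 - 20)*2)*0 = -24*2*0 = -48*0 = 0)
g(z) = 5*z (g(z) = 5*(z + 0) = 5*z)
g(-1)*(-481) = (5*(-1))*(-481) = -5*(-481) = 2405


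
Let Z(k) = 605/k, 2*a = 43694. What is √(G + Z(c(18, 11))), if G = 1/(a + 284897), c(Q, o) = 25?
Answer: √14231398999470/766860 ≈ 4.9193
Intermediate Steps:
a = 21847 (a = (½)*43694 = 21847)
G = 1/306744 (G = 1/(21847 + 284897) = 1/306744 ≈ 3.2600e-6)
√(G + Z(c(18, 11))) = √(1/306744 + 605/25) = √(1/306744 + 605*(1/25)) = √(1/306744 + 121/5) = √(37116029/1533720) = √14231398999470/766860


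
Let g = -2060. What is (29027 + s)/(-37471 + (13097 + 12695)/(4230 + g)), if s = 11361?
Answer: -61460/57003 ≈ -1.0782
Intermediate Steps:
(29027 + s)/(-37471 + (13097 + 12695)/(4230 + g)) = (29027 + 11361)/(-37471 + (13097 + 12695)/(4230 - 2060)) = 40388/(-37471 + 25792/2170) = 40388/(-37471 + 25792*(1/2170)) = 40388/(-37471 + 416/35) = 40388/(-1311069/35) = 40388*(-35/1311069) = -61460/57003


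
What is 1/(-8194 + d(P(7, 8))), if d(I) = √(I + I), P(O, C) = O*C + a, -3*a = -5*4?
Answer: -12291/100712266 - √282/100712266 ≈ -0.00012221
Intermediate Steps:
a = 20/3 (a = -(-5)*4/3 = -⅓*(-20) = 20/3 ≈ 6.6667)
P(O, C) = 20/3 + C*O (P(O, C) = O*C + 20/3 = C*O + 20/3 = 20/3 + C*O)
d(I) = √2*√I (d(I) = √(2*I) = √2*√I)
1/(-8194 + d(P(7, 8))) = 1/(-8194 + √2*√(20/3 + 8*7)) = 1/(-8194 + √2*√(20/3 + 56)) = 1/(-8194 + √2*√(188/3)) = 1/(-8194 + √2*(2*√141/3)) = 1/(-8194 + 2*√282/3)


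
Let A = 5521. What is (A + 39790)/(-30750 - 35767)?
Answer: -45311/66517 ≈ -0.68119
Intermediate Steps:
(A + 39790)/(-30750 - 35767) = (5521 + 39790)/(-30750 - 35767) = 45311/(-66517) = 45311*(-1/66517) = -45311/66517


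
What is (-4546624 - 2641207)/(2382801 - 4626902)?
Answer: 7187831/2244101 ≈ 3.2030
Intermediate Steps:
(-4546624 - 2641207)/(2382801 - 4626902) = -7187831/(-2244101) = -7187831*(-1/2244101) = 7187831/2244101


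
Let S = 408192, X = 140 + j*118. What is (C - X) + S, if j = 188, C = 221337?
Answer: 607205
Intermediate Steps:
X = 22324 (X = 140 + 188*118 = 140 + 22184 = 22324)
(C - X) + S = (221337 - 1*22324) + 408192 = (221337 - 22324) + 408192 = 199013 + 408192 = 607205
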